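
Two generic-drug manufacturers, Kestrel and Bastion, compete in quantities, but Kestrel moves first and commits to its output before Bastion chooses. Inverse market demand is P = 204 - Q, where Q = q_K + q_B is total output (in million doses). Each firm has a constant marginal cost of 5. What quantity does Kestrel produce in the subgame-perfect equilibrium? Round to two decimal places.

The follower Bastion best-responds to any q_K: π_B = (204 - Q)q_B - 5q_B.
Setting the follower's marginal profit to zero, 199 - q_K - 2q_B = 0, i.e. q_B = (199 - q_K)/2.
The leader anticipates this reaction. Substituting into P = 204 - Q gives P = 209/2 - (1/2)q_K, so π_K = (209/2 - (1/2)q_K)q_K - 5q_K.
Maximising: ∂π_K/∂q_K = 199/2 - q_K = 0, giving q_K = 199/2.
Then q_B = (199 - 199/2)/2 = 199/4.

99.50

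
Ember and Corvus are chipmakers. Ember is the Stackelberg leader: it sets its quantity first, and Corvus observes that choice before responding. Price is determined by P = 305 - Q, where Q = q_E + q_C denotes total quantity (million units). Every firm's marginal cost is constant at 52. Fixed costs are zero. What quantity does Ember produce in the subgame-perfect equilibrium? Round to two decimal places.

Solve by backward induction. Given q_E, the follower Corvus maximises π_C = (305 - q_E - q_C)q_C - 52q_C.
Setting the follower's marginal profit to zero, 253 - q_E - 2q_C = 0, i.e. q_C = (253 - q_E)/2.
The leader anticipates this reaction. Substituting into P = 305 - Q gives P = 357/2 - (1/2)q_E, so π_E = (357/2 - (1/2)q_E)q_E - 52q_E.
The leader's first-order condition 253/2 - q_E = 0 yields q_E = 253/2.
Then q_C = (253 - 253/2)/2 = 253/4.

126.50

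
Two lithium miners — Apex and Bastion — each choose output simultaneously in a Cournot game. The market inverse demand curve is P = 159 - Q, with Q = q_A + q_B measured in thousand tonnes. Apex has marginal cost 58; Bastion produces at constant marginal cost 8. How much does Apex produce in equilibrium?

17

Apex's profit: π_A = (159 - Q)q_A - (58q_A). Setting ∂π_A/∂q_A = 0: 101 - 2q_A - (q_B) = 0.
Bastion's profit: π_B = (159 - Q)q_B - (8q_B). Setting ∂π_B/∂q_B = 0: 151 - 2q_B - (q_A) = 0.
Best responses: q_A = (101 - q_B)/2, q_B = (151 - q_A)/2.
Solving the pair: q_A = 17, q_B = 67.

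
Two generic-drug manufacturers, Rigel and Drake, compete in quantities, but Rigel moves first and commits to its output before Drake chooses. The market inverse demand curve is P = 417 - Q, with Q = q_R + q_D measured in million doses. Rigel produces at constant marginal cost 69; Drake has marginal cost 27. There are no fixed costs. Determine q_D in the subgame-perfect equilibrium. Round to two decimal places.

The follower Drake best-responds to any q_R: π_D = (417 - Q)q_D - 27q_D.
∂π_D/∂q_D = 390 - q_R - 2q_D = 0 gives the reaction function q_D = (390 - q_R)/2.
Rigel substitutes q_D(q_R) into its own profit: π_R = q_R(417 - q_R - (390 - q_R)/2) - 69q_R = (222 - (1/2)q_R)q_R - 69q_R.
Maximising: ∂π_R/∂q_R = 153 - q_R = 0, giving q_R = 153.
Then q_D = (390 - 153)/2 = 237/2.

118.50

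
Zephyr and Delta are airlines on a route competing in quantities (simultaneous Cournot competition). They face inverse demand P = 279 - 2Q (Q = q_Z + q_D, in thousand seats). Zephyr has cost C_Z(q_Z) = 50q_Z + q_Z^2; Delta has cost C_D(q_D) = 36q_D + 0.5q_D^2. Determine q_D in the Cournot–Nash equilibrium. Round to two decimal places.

Zephyr's profit: π_Z = (279 - 2Q)q_Z - (50q_Z + q_Z²). Setting ∂π_Z/∂q_Z = 0: 229 - 6q_Z - 2(q_D) = 0.
Delta's profit: π_D = (279 - 2Q)q_D - (36q_D + (1/2)q_D²). Setting ∂π_D/∂q_D = 0: 243 - 5q_D - 2(q_Z) = 0.
Best responses: q_Z = (229 - 2q_D)/6, q_D = (243 - 2q_Z)/5.
Substituting one into the other gives q_Z = 659/26 and q_D = 500/13.

38.46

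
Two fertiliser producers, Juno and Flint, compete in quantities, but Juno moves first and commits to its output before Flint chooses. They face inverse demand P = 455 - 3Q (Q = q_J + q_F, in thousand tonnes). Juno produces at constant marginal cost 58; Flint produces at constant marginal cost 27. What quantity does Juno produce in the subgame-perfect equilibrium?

The follower Flint best-responds to any q_J: π_F = (455 - 3Q)q_F - 27q_F.
Setting the follower's marginal profit to zero, 428 - 3q_J - 6q_F = 0, i.e. q_F = (428 - 3q_J)/6.
The leader anticipates this reaction. Substituting into P = 455 - 3Q gives P = 241 - (3/2)q_J, so π_J = (241 - (3/2)q_J)q_J - 58q_J.
Leader FOC: 183 - 3q_J = 0, so q_J = 61.
Then q_F = (428 - 3·61)/6 = 245/6.

61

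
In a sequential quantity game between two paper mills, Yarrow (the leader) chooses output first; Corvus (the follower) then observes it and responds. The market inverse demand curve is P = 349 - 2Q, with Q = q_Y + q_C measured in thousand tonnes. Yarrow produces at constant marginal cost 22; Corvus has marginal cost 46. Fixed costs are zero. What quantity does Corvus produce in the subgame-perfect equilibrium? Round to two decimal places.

The follower Corvus best-responds to any q_Y: π_C = (349 - 2Q)q_C - 46q_C.
Setting the follower's marginal profit to zero, 303 - 2q_Y - 4q_C = 0, i.e. q_C = (303 - 2q_Y)/4.
The leader anticipates this reaction. Substituting into P = 349 - 2Q gives P = 395/2 - q_Y, so π_Y = (395/2 - q_Y)q_Y - 22q_Y.
Leader FOC: 351/2 - 2q_Y = 0, so q_Y = 351/4.
Then q_C = (303 - 2·(351/4))/4 = 255/8.

31.88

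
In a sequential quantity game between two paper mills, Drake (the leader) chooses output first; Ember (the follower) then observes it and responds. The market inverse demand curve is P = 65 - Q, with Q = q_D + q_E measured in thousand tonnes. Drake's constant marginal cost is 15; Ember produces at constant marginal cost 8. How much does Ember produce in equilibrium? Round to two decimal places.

17.75

Solve by backward induction. Given q_D, the follower Ember maximises π_E = (65 - q_D - q_E)q_E - 8q_E.
Follower FOC: 57 - q_D - 2q_E = 0, so q_E(q_D) = (57 - q_D)/2.
Drake substitutes q_E(q_D) into its own profit: π_D = q_D(65 - q_D - (57 - q_D)/2) - 15q_D = (73/2 - (1/2)q_D)q_D - 15q_D.
Maximising: ∂π_D/∂q_D = 43/2 - q_D = 0, giving q_D = 43/2.
Then q_E = (57 - 43/2)/2 = 71/4.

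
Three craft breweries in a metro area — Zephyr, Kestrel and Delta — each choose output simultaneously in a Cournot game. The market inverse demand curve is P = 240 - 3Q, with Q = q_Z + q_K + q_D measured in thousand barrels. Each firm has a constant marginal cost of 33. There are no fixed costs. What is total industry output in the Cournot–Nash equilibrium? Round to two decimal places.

A representative firm's profit is π_i = q_i(240 - 3Q) - 33q_i.
Setting ∂π_i/∂q_i = 0 with rivals' quantities fixed: 207 - 6q_i - 3·Σ_{j≠i} q_j = 0.
With identical firms every q_j equals q_i, so Σ_{j≠i} q_j = 2q_i and 207 = 12q_i, giving q_i = 69/4.
Total output Q = 69/4 + 69/4 + 69/4 = 207/4.

51.75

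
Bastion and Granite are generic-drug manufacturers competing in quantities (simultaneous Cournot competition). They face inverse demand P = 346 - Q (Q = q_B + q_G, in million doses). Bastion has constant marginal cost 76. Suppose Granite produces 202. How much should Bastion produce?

34

With the rival's output fixed at 202, Bastion's profit is π_B = (346 - 202 - q_B)q_B - (76q_B) = (144 - q_B)q_B - (76q_B).
∂π_B/∂q_B = 68 - 2q_B = 0, so q_B = 34.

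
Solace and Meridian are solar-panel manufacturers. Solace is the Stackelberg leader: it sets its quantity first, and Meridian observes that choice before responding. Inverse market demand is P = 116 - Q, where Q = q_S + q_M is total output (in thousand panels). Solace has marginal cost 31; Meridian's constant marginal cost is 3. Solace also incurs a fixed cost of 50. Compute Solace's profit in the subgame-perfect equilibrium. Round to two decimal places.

356.13

The follower Meridian best-responds to any q_S: π_M = (116 - Q)q_M - 3q_M.
Setting the follower's marginal profit to zero, 113 - q_S - 2q_M = 0, i.e. q_M = (113 - q_S)/2.
Solace substitutes q_M(q_S) into its own profit: π_S = q_S(116 - q_S - (113 - q_S)/2) - 31q_S = (119/2 - (1/2)q_S)q_S - 31q_S.
The leader's first-order condition 57/2 - q_S = 0 yields q_S = 57/2.
Then q_M = (113 - 57/2)/2 = 169/4.
Price P = 116 - 283/4 = 181/4.
Solace's profit: (181/4 - 31)·(57/2) - 50 = 356.1250.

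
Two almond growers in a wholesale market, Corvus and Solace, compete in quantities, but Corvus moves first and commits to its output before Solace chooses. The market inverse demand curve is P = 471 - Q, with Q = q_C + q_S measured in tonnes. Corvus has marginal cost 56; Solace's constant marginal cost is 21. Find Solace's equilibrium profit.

Solve by backward induction. Given q_C, the follower Solace maximises π_S = (471 - q_C - q_S)q_S - 21q_S.
Follower FOC: 450 - q_C - 2q_S = 0, so q_S(q_C) = (450 - q_C)/2.
Corvus substitutes q_S(q_C) into its own profit: π_C = q_C(471 - q_C - (450 - q_C)/2) - 56q_C = (246 - (1/2)q_C)q_C - 56q_C.
Maximising: ∂π_C/∂q_C = 190 - q_C = 0, giving q_C = 190.
Then q_S = (450 - 190)/2 = 130.
Price P = 471 - 320 = 151.
Solace's profit: (151 - 21)·130 = 16900.

16900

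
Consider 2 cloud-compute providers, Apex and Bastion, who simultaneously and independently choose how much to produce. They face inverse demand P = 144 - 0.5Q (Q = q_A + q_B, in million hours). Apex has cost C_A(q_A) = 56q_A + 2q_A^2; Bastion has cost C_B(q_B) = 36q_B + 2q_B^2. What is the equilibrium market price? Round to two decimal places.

Apex's profit: π_A = (144 - 0.5Q)q_A - (56q_A + 2q_A²). Setting ∂π_A/∂q_A = 0: 88 - 5q_A - (1/2)(q_B) = 0.
Bastion's profit: π_B = (144 - 0.5Q)q_B - (36q_B + 2q_B²). Setting ∂π_B/∂q_B = 0: 108 - 5q_B - (1/2)(q_A) = 0.
So q_A = (88 - (1/2)q_B)/5 and q_B = (108 - (1/2)q_A)/5.
Substituting one into the other gives q_A = 1544/99 and q_B = 1984/99.
Total output Q = 392/11, so price P = 144 - (1/2)·(392/11) = 1388/11.

126.18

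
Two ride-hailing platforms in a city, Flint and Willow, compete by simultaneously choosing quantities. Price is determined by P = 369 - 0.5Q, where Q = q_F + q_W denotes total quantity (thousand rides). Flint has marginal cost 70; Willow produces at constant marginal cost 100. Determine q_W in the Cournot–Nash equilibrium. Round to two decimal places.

Flint's profit: π_F = (369 - 0.5Q)q_F - (70q_F). Setting ∂π_F/∂q_F = 0: 299 - q_F - (1/2)(q_W) = 0.
Willow's profit: π_W = (369 - 0.5Q)q_W - (100q_W). Setting ∂π_W/∂q_W = 0: 269 - q_W - (1/2)(q_F) = 0.
So q_F = (299 - (1/2)q_W) and q_W = (269 - (1/2)q_F).
Solving the pair: q_F = 658/3, q_W = 478/3.

159.33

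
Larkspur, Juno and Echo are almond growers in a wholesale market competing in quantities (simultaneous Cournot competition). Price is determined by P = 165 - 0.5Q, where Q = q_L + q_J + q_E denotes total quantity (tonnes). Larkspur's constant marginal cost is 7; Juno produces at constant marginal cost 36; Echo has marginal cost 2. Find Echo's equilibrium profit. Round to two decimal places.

Larkspur's profit: π_L = (165 - 0.5Q)q_L - (7q_L). Setting ∂π_L/∂q_L = 0: 158 - q_L - (1/2)(q_J + q_E) = 0.
Juno's profit: π_J = (165 - 0.5Q)q_J - (36q_J). Setting ∂π_J/∂q_J = 0: 129 - q_J - (1/2)(q_L + q_E) = 0.
Echo's profit: π_E = (165 - 0.5Q)q_E - (2q_E). Setting ∂π_E/∂q_E = 0: 163 - q_E - (1/2)(q_L + q_J) = 0.
Adding the 3 first-order conditions: 450 − 2Q = 0, so Q = 225.
Back-substituting: q_L = (158 − 225/2)/(1/2) = 91, q_J = (129 − 225/2)/(1/2) = 33, q_E = (163 − 225/2)/(1/2) = 101.
Price P = 165 - (1/2)·225 = 105/2.
Echo's profit: (105/2 - 2)·101 = 5100.5000.

5100.50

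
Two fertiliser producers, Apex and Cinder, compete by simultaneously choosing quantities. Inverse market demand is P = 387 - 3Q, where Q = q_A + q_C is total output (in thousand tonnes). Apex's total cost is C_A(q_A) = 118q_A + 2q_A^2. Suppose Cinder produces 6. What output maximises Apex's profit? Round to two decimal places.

With the rival's output fixed at 6, Apex's profit is π_A = (387 - 3·6 - 3q_A)q_A - (118q_A + 2q_A²) = (369 - 3q_A)q_A - (118q_A + 2q_A²).
∂π_A/∂q_A = 251 - 10q_A = 0, so q_A = 251/10.

25.10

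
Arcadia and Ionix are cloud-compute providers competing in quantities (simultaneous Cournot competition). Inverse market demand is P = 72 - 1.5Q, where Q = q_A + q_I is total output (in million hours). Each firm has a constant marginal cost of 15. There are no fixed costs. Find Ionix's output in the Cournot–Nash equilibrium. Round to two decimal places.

12.67

A representative firm's profit is π_i = q_i(72 - 1.5Q) - 15q_i.
First-order condition (treating rivals' output as given): 57 - 3q_i - (3/2)q_j = 0.
With identical firms every q_j equals q_i, so q_j = q_i and 57 = (9/2)q_i, giving q_i = 38/3.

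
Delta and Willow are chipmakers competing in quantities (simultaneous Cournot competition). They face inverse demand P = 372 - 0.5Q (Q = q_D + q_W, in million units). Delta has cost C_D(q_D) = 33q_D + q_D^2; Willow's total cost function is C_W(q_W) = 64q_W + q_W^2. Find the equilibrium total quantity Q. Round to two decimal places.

Delta's profit: π_D = (372 - 0.5Q)q_D - (33q_D + q_D²). Setting ∂π_D/∂q_D = 0: 339 - 3q_D - (1/2)(q_W) = 0.
Willow's profit: π_W = (372 - 0.5Q)q_W - (64q_W + q_W²). Setting ∂π_W/∂q_W = 0: 308 - 3q_W - (1/2)(q_D) = 0.
Best responses: q_D = (339 - (1/2)q_W)/3, q_W = (308 - (1/2)q_D)/3.
Substituting one into the other gives q_D = 98.6286 and q_W = 86.2286.
Total output Q = 98.6286 + 86.2286 = 1294/7.

184.86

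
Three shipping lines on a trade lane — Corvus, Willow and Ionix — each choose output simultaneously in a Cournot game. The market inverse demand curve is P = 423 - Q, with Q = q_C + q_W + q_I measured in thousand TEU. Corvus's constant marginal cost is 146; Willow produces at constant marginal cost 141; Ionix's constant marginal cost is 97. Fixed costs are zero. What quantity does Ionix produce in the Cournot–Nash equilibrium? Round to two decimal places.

104.75

Corvus's profit: π_C = (423 - Q)q_C - (146q_C). Setting ∂π_C/∂q_C = 0: 277 - 2q_C - (q_W + q_I) = 0.
Willow's profit: π_W = (423 - Q)q_W - (141q_W). Setting ∂π_W/∂q_W = 0: 282 - 2q_W - (q_C + q_I) = 0.
Ionix's first-order condition: 326 - 2q_I - (q_C + q_W) = 0.
Adding the 3 first-order conditions: 885 − 4Q = 0, so Q = 885/4.
Back-substituting: q_C = (277 − 885/4) = 223/4, q_W = (282 − 885/4) = 243/4, q_I = (326 − 885/4) = 419/4.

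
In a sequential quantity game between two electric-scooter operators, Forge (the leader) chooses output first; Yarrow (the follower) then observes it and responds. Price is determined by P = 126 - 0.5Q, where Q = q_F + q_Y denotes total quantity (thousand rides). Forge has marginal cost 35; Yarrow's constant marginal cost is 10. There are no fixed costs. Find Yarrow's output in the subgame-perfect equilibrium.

The follower Yarrow best-responds to any q_F: π_Y = (126 - 0.5Q)q_Y - 10q_Y.
∂π_Y/∂q_Y = 116 - (1/2)q_F - q_Y = 0 gives the reaction function q_Y = (116 - (1/2)q_F).
Forge substitutes q_Y(q_F) into its own profit: π_F = q_F(126 - (1/2)q_F - (116 - (1/2)q_F)/2) - 35q_F = (68 - (1/4)q_F)q_F - 35q_F.
The leader's first-order condition 33 - (1/2)q_F = 0 yields q_F = 66.
Then q_Y = (116 - (1/2)·66) = 83.

83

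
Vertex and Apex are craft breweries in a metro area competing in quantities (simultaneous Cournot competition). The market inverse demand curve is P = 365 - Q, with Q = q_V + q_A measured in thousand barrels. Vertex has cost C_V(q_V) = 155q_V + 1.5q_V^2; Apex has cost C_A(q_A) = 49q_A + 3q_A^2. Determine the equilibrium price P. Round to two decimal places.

294.90

Vertex's profit: π_V = (365 - Q)q_V - (155q_V + (3/2)q_V²). Setting ∂π_V/∂q_V = 0: 210 - 5q_V - (q_A) = 0.
Apex's first-order condition: 316 - 8q_A - (q_V) = 0.
So q_V = (210 - q_A)/5 and q_A = (316 - q_V)/8.
Solving the pair: q_V = 1364/39, q_A = 1370/39.
Total output Q = 70.1026, so price P = 365 - 70.1026 = 294.8974.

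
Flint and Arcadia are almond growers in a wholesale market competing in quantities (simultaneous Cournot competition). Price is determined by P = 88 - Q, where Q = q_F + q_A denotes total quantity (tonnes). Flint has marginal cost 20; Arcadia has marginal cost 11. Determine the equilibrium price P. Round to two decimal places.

39.67

Flint's profit: π_F = (88 - Q)q_F - (20q_F). Setting ∂π_F/∂q_F = 0: 68 - 2q_F - (q_A) = 0.
Arcadia's profit: π_A = (88 - Q)q_A - (11q_A). Setting ∂π_A/∂q_A = 0: 77 - 2q_A - (q_F) = 0.
Best responses: q_F = (68 - q_A)/2, q_A = (77 - q_F)/2.
Solving the pair: q_F = 59/3, q_A = 86/3.
Total output Q = 145/3, so price P = 88 - 145/3 = 119/3.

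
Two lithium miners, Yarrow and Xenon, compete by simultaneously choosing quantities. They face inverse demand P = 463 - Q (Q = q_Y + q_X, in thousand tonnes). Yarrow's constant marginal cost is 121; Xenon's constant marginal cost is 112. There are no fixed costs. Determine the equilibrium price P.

232

Yarrow's profit: π_Y = (463 - Q)q_Y - (121q_Y). Setting ∂π_Y/∂q_Y = 0: 342 - 2q_Y - (q_X) = 0.
Xenon's profit: π_X = (463 - Q)q_X - (112q_X). Setting ∂π_X/∂q_X = 0: 351 - 2q_X - (q_Y) = 0.
So q_Y = (342 - q_X)/2 and q_X = (351 - q_Y)/2.
Solving the pair: q_Y = 111, q_X = 120.
Total output Q = 231, so price P = 463 - 231 = 232.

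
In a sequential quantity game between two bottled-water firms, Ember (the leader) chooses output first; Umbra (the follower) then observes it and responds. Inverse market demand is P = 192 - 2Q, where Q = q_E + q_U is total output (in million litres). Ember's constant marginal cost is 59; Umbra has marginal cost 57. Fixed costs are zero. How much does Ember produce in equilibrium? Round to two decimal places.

32.75

Solve by backward induction. Given q_E, the follower Umbra maximises π_U = (192 - 2q_E - 2q_U)q_U - 57q_U.
Follower FOC: 135 - 2q_E - 4q_U = 0, so q_U(q_E) = (135 - 2q_E)/4.
The leader anticipates this reaction. Substituting into P = 192 - 2Q gives P = 249/2 - q_E, so π_E = (249/2 - q_E)q_E - 59q_E.
Leader FOC: 131/2 - 2q_E = 0, so q_E = 131/4.
Then q_U = (135 - 2·(131/4))/4 = 139/8.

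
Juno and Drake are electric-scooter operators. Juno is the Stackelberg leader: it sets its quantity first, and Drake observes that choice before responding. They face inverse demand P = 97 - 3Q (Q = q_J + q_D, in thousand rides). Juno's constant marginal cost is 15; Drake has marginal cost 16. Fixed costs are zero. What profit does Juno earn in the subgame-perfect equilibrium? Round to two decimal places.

The follower Drake best-responds to any q_J: π_D = (97 - 3Q)q_D - 16q_D.
Setting the follower's marginal profit to zero, 81 - 3q_J - 6q_D = 0, i.e. q_D = (81 - 3q_J)/6.
The leader anticipates this reaction. Substituting into P = 97 - 3Q gives P = 113/2 - (3/2)q_J, so π_J = (113/2 - (3/2)q_J)q_J - 15q_J.
Maximising: ∂π_J/∂q_J = 83/2 - 3q_J = 0, giving q_J = 83/6.
Then q_D = (81 - 3·(83/6))/6 = 79/12.
Price P = 97 - 3·(245/12) = 143/4.
Juno's profit: (143/4 - 15)·(83/6) = 287.0417.

287.04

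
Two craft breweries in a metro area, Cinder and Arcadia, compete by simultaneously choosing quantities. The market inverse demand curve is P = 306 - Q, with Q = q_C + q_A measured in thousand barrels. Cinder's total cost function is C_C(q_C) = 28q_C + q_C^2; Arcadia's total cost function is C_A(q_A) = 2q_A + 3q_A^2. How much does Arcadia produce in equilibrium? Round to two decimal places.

Cinder's profit: π_C = (306 - Q)q_C - (28q_C + q_C²). Setting ∂π_C/∂q_C = 0: 278 - 4q_C - (q_A) = 0.
Arcadia's profit: π_A = (306 - Q)q_A - (2q_A + 3q_A²). Setting ∂π_A/∂q_A = 0: 304 - 8q_A - (q_C) = 0.
So q_C = (278 - q_A)/4 and q_A = (304 - q_C)/8.
Solving the pair: q_C = 1920/31, q_A = 938/31.

30.26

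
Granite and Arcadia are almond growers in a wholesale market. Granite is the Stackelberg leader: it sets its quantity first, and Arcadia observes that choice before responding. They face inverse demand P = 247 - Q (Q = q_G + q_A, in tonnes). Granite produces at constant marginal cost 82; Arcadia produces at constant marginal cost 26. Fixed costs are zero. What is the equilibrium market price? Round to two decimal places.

The follower Arcadia best-responds to any q_G: π_A = (247 - Q)q_A - 26q_A.
Setting the follower's marginal profit to zero, 221 - q_G - 2q_A = 0, i.e. q_A = (221 - q_G)/2.
The leader anticipates this reaction. Substituting into P = 247 - Q gives P = 273/2 - (1/2)q_G, so π_G = (273/2 - (1/2)q_G)q_G - 82q_G.
The leader's first-order condition 109/2 - q_G = 0 yields q_G = 109/2.
Then q_A = (221 - 109/2)/2 = 333/4.
Total output Q = 551/4, so price P = 247 - 551/4 = 437/4.

109.25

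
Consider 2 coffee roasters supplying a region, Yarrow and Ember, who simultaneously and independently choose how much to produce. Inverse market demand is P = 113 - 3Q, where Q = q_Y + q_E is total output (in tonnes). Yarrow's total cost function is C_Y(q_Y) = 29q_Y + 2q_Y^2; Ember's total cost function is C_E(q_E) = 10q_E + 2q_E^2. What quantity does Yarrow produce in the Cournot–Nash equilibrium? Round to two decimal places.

5.84

Yarrow's profit: π_Y = (113 - 3Q)q_Y - (29q_Y + 2q_Y²). Setting ∂π_Y/∂q_Y = 0: 84 - 10q_Y - 3(q_E) = 0.
Ember's profit: π_E = (113 - 3Q)q_E - (10q_E + 2q_E²). Setting ∂π_E/∂q_E = 0: 103 - 10q_E - 3(q_Y) = 0.
Rearranging gives the reaction functions q_Y = (84 - 3q_E)/10 and q_E = (103 - 3q_Y)/10.
Substituting one into the other gives q_Y = 531/91 and q_E = 778/91.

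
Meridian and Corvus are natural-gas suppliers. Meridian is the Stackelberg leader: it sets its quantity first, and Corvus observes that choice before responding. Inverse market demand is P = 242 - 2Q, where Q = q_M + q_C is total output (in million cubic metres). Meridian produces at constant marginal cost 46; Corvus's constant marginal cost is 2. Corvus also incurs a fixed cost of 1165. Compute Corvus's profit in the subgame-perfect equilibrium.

2197

Solve by backward induction. Given q_M, the follower Corvus maximises π_C = (242 - 2q_M - 2q_C)q_C - 2q_C.
Setting the follower's marginal profit to zero, 240 - 2q_M - 4q_C = 0, i.e. q_C = (240 - 2q_M)/4.
Meridian substitutes q_C(q_M) into its own profit: π_M = q_M(242 - 2q_M - (240 - 2q_M)/2) - 46q_M = (122 - q_M)q_M - 46q_M.
Maximising: ∂π_M/∂q_M = 76 - 2q_M = 0, giving q_M = 38.
Then q_C = (240 - 2·38)/4 = 41.
Price P = 242 - 2·79 = 84.
Corvus's profit: (84 - 2)·41 - 1165 = 2197.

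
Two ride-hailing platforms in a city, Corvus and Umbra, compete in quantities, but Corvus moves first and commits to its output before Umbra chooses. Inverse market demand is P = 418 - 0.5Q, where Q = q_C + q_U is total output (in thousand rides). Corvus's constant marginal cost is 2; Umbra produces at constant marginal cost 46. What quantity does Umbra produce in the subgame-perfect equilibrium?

142

The follower Umbra best-responds to any q_C: π_U = (418 - 0.5Q)q_U - 46q_U.
Setting the follower's marginal profit to zero, 372 - (1/2)q_C - q_U = 0, i.e. q_U = (372 - (1/2)q_C).
Corvus substitutes q_U(q_C) into its own profit: π_C = q_C(418 - (1/2)q_C - (372 - (1/2)q_C)/2) - 2q_C = (232 - (1/4)q_C)q_C - 2q_C.
The leader's first-order condition 230 - (1/2)q_C = 0 yields q_C = 460.
Then q_U = (372 - (1/2)·460) = 142.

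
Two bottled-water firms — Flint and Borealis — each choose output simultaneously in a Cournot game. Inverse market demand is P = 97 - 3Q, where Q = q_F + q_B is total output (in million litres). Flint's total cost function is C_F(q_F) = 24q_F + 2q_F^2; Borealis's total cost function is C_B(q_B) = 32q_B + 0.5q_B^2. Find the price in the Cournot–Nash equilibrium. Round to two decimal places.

60.26

Flint's profit: π_F = (97 - 3Q)q_F - (24q_F + 2q_F²). Setting ∂π_F/∂q_F = 0: 73 - 10q_F - 3(q_B) = 0.
Borealis's first-order condition: 65 - 7q_B - 3(q_F) = 0.
So q_F = (73 - 3q_B)/10 and q_B = (65 - 3q_F)/7.
Solving the pair: q_F = 316/61, q_B = 431/61.
Total output Q = 747/61, so price P = 97 - 3·(747/61) = 60.2623.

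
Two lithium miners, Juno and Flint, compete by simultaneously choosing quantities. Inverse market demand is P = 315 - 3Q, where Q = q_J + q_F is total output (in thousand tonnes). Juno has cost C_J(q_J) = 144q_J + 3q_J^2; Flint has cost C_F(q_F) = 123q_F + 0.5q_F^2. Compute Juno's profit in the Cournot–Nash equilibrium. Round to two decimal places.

411.35

Juno's profit: π_J = (315 - 3Q)q_J - (144q_J + 3q_J²). Setting ∂π_J/∂q_J = 0: 171 - 12q_J - 3(q_F) = 0.
Flint's profit: π_F = (315 - 3Q)q_F - (123q_F + (1/2)q_F²). Setting ∂π_F/∂q_F = 0: 192 - 7q_F - 3(q_J) = 0.
So q_J = (171 - 3q_F)/12 and q_F = (192 - 3q_J)/7.
Solving the pair: q_J = 207/25, q_F = 597/25.
Price P = 315 - 3·(804/25) = 218.5200.
Juno's profit: 218.5200·(207/25) - 144·(207/25) - 3(207/25)² = 411.3504.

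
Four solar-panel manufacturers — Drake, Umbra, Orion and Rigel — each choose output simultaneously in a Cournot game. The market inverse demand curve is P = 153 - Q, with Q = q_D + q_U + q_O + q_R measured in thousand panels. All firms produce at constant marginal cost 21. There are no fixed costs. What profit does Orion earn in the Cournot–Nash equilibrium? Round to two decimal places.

Each firm earns π_i = (153 - Q)q_i - 21q_i.
First-order condition (treating rivals' output as given): 132 - 2q_i - Σ_{j≠i} q_j = 0.
By symmetry each firm produces the same amount; substituting Σ_{j≠i} q_j = 3q_i yields q_i = 132/5.
Price P = 153 - 528/5 = 237/5.
Orion's profit: (237/5 - 21)·(132/5) = 696.9600.

696.96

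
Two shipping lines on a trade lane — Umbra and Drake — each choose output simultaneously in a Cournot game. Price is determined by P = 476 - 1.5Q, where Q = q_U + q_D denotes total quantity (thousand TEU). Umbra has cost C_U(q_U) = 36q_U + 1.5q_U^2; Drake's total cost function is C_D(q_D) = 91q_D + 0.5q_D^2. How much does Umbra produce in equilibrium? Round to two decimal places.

Umbra's profit: π_U = (476 - 1.5Q)q_U - (36q_U + (3/2)q_U²). Setting ∂π_U/∂q_U = 0: 440 - 6q_U - (3/2)(q_D) = 0.
Drake's profit: π_D = (476 - 1.5Q)q_D - (91q_D + (1/2)q_D²). Setting ∂π_D/∂q_D = 0: 385 - 4q_D - (3/2)(q_U) = 0.
Best responses: q_U = (440 - (3/2)q_D)/6, q_D = (385 - (3/2)q_U)/4.
Solving the pair: q_U = 54.3678, q_D = 75.8621.

54.37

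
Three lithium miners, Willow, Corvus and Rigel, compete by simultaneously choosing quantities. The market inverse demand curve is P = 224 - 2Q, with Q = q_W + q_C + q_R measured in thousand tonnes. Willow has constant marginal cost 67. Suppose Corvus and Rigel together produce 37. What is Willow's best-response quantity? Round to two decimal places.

With rivals' combined output fixed at 37, Willow's profit is π_W = (224 - 2·37 - 2q_W)q_W - (67q_W) = (150 - 2q_W)q_W - (67q_W).
∂π_W/∂q_W = 83 - 4q_W = 0, so q_W = 83/4.

20.75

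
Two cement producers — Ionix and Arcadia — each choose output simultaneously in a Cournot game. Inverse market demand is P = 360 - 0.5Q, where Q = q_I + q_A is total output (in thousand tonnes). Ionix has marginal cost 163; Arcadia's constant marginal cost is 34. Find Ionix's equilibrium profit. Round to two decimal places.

Ionix's profit: π_I = (360 - 0.5Q)q_I - (163q_I). Setting ∂π_I/∂q_I = 0: 197 - q_I - (1/2)(q_A) = 0.
Arcadia's first-order condition: 326 - q_A - (1/2)(q_I) = 0.
So q_I = (197 - (1/2)q_A) and q_A = (326 - (1/2)q_I).
Substituting one into the other gives q_I = 136/3 and q_A = 910/3.
Price P = 360 - (1/2)·(1046/3) = 557/3.
Ionix's profit: (557/3 - 163)·(136/3) = 1027.5556.

1027.56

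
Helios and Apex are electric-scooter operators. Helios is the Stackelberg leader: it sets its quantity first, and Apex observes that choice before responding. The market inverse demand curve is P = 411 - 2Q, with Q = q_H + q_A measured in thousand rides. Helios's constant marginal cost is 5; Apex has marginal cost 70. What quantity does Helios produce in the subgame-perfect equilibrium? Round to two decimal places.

Solve by backward induction. Given q_H, the follower Apex maximises π_A = (411 - 2q_H - 2q_A)q_A - 70q_A.
∂π_A/∂q_A = 341 - 2q_H - 4q_A = 0 gives the reaction function q_A = (341 - 2q_H)/4.
The leader anticipates this reaction. Substituting into P = 411 - 2Q gives P = 481/2 - q_H, so π_H = (481/2 - q_H)q_H - 5q_H.
Maximising: ∂π_H/∂q_H = 471/2 - 2q_H = 0, giving q_H = 471/4.
Then q_A = (341 - 2·(471/4))/4 = 211/8.

117.75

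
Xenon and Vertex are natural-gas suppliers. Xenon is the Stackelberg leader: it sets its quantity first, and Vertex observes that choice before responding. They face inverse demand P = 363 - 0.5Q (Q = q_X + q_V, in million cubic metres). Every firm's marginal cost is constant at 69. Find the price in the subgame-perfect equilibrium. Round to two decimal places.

The follower Vertex best-responds to any q_X: π_V = (363 - 0.5Q)q_V - 69q_V.
Follower FOC: 294 - (1/2)q_X - q_V = 0, so q_V(q_X) = (294 - (1/2)q_X).
The leader anticipates this reaction. Substituting into P = 363 - 0.5Q gives P = 216 - (1/4)q_X, so π_X = (216 - (1/4)q_X)q_X - 69q_X.
Maximising: ∂π_X/∂q_X = 147 - (1/2)q_X = 0, giving q_X = 294.
Then q_V = (294 - (1/2)·294) = 147.
Total output Q = 441, so price P = 363 - (1/2)·441 = 285/2.

142.50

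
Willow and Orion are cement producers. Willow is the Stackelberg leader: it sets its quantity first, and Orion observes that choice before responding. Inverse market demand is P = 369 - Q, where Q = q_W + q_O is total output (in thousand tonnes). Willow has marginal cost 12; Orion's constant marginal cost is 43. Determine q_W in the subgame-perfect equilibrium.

The follower Orion best-responds to any q_W: π_O = (369 - Q)q_O - 43q_O.
Setting the follower's marginal profit to zero, 326 - q_W - 2q_O = 0, i.e. q_O = (326 - q_W)/2.
Willow substitutes q_O(q_W) into its own profit: π_W = q_W(369 - q_W - (326 - q_W)/2) - 12q_W = (206 - (1/2)q_W)q_W - 12q_W.
Maximising: ∂π_W/∂q_W = 194 - q_W = 0, giving q_W = 194.
Then q_O = (326 - 194)/2 = 66.

194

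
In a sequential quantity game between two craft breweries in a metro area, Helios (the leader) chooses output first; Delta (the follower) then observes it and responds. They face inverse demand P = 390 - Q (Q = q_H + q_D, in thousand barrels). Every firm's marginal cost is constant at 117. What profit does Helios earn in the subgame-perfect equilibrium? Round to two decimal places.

9316.13

The follower Delta best-responds to any q_H: π_D = (390 - Q)q_D - 117q_D.
Follower FOC: 273 - q_H - 2q_D = 0, so q_D(q_H) = (273 - q_H)/2.
Helios substitutes q_D(q_H) into its own profit: π_H = q_H(390 - q_H - (273 - q_H)/2) - 117q_H = (507/2 - (1/2)q_H)q_H - 117q_H.
The leader's first-order condition 273/2 - q_H = 0 yields q_H = 273/2.
Then q_D = (273 - 273/2)/2 = 273/4.
Price P = 390 - 819/4 = 741/4.
Helios's profit: (741/4 - 117)·(273/2) = 9316.1250.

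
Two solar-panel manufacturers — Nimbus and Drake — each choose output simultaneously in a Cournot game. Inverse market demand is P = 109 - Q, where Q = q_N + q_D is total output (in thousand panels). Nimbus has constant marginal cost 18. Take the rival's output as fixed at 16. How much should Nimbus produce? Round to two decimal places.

37.50

With the rival's output fixed at 16, Nimbus's profit is π_N = (109 - 16 - q_N)q_N - (18q_N) = (93 - q_N)q_N - (18q_N).
∂π_N/∂q_N = 75 - 2q_N = 0, so q_N = 75/2.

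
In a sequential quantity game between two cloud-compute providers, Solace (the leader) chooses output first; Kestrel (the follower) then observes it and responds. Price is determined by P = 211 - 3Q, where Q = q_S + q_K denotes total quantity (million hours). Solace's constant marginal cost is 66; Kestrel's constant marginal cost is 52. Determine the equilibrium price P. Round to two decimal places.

The follower Kestrel best-responds to any q_S: π_K = (211 - 3Q)q_K - 52q_K.
∂π_K/∂q_K = 159 - 3q_S - 6q_K = 0 gives the reaction function q_K = (159 - 3q_S)/6.
The leader anticipates this reaction. Substituting into P = 211 - 3Q gives P = 263/2 - (3/2)q_S, so π_S = (263/2 - (3/2)q_S)q_S - 66q_S.
Maximising: ∂π_S/∂q_S = 131/2 - 3q_S = 0, giving q_S = 131/6.
Then q_K = (159 - 3·(131/6))/6 = 187/12.
Total output Q = 449/12, so price P = 211 - 3·(449/12) = 395/4.

98.75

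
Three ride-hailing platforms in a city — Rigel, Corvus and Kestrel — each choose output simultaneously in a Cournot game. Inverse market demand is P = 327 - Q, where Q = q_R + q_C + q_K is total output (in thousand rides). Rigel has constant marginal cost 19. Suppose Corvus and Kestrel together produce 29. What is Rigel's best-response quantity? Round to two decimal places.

With rivals' combined output fixed at 29, Rigel's profit is π_R = (327 - 29 - q_R)q_R - (19q_R) = (298 - q_R)q_R - (19q_R).
∂π_R/∂q_R = 279 - 2q_R = 0, so q_R = 279/2.

139.50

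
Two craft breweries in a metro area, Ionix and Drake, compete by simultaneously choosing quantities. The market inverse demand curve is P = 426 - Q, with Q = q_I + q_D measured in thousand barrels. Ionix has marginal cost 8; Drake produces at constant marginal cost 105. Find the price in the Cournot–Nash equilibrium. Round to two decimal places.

179.67

Ionix's profit: π_I = (426 - Q)q_I - (8q_I). Setting ∂π_I/∂q_I = 0: 418 - 2q_I - (q_D) = 0.
Drake's profit: π_D = (426 - Q)q_D - (105q_D). Setting ∂π_D/∂q_D = 0: 321 - 2q_D - (q_I) = 0.
Best responses: q_I = (418 - q_D)/2, q_D = (321 - q_I)/2.
Substituting one into the other gives q_I = 515/3 and q_D = 224/3.
Total output Q = 739/3, so price P = 426 - 739/3 = 539/3.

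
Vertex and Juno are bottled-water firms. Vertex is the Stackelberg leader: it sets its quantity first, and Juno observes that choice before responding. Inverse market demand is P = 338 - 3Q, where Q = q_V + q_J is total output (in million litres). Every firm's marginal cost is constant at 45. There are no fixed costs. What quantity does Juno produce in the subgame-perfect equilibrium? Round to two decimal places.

The follower Juno best-responds to any q_V: π_J = (338 - 3Q)q_J - 45q_J.
Follower FOC: 293 - 3q_V - 6q_J = 0, so q_J(q_V) = (293 - 3q_V)/6.
Vertex substitutes q_J(q_V) into its own profit: π_V = q_V(338 - 3q_V - (293 - 3q_V)/2) - 45q_V = (383/2 - (3/2)q_V)q_V - 45q_V.
The leader's first-order condition 293/2 - 3q_V = 0 yields q_V = 293/6.
Then q_J = (293 - 3·(293/6))/6 = 293/12.

24.42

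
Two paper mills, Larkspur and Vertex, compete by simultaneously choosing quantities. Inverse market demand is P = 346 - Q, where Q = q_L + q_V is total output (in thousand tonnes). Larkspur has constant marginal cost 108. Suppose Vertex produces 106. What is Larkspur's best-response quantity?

With the rival's output fixed at 106, Larkspur's profit is π_L = (346 - 106 - q_L)q_L - (108q_L) = (240 - q_L)q_L - (108q_L).
∂π_L/∂q_L = 132 - 2q_L = 0, so q_L = 66.

66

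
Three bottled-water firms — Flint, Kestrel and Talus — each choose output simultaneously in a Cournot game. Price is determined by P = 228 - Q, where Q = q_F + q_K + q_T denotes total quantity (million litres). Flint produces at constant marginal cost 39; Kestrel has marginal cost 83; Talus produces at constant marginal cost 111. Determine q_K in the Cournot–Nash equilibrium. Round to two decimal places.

Flint's profit: π_F = (228 - Q)q_F - (39q_F). Setting ∂π_F/∂q_F = 0: 189 - 2q_F - (q_K + q_T) = 0.
Kestrel's first-order condition: 145 - 2q_K - (q_F + q_T) = 0.
Talus's first-order condition: 117 - 2q_T - (q_F + q_K) = 0.
Summing all 3 equations gives 451 − 4Q = 0, hence Q = 451/4.
Back-substituting: q_F = (189 − 451/4) = 305/4, q_K = (145 − 451/4) = 129/4, q_T = (117 − 451/4) = 17/4.

32.25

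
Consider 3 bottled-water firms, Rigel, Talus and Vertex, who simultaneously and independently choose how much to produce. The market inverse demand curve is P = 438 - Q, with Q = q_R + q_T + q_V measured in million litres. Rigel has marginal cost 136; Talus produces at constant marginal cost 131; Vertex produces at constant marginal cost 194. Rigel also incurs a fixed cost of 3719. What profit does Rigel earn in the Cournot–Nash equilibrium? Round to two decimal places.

4157.56

Rigel's profit: π_R = (438 - Q)q_R - (136q_R). Setting ∂π_R/∂q_R = 0: 302 - 2q_R - (q_T + q_V) = 0.
Talus's profit: π_T = (438 - Q)q_T - (131q_T). Setting ∂π_T/∂q_T = 0: 307 - 2q_T - (q_R + q_V) = 0.
Vertex's first-order condition: 244 - 2q_V - (q_R + q_T) = 0.
Summing all 3 equations gives 853 − 4Q = 0, hence Q = 853/4.
Back-substituting: q_R = (302 − 853/4) = 355/4, q_T = (307 − 853/4) = 375/4, q_V = (244 − 853/4) = 123/4.
Price P = 438 - 853/4 = 899/4.
Rigel's profit: (899/4 - 136)·(355/4) - 3719 = 4157.5625.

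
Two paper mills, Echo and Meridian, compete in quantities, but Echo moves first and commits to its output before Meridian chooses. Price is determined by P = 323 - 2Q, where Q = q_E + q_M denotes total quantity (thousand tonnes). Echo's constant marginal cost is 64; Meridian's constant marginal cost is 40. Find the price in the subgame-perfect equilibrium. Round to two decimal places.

The follower Meridian best-responds to any q_E: π_M = (323 - 2Q)q_M - 40q_M.
Setting the follower's marginal profit to zero, 283 - 2q_E - 4q_M = 0, i.e. q_M = (283 - 2q_E)/4.
Echo substitutes q_M(q_E) into its own profit: π_E = q_E(323 - 2q_E - (283 - 2q_E)/2) - 64q_E = (363/2 - q_E)q_E - 64q_E.
The leader's first-order condition 235/2 - 2q_E = 0 yields q_E = 235/4.
Then q_M = (283 - 2·(235/4))/4 = 331/8.
Total output Q = 801/8, so price P = 323 - 2·(801/8) = 491/4.

122.75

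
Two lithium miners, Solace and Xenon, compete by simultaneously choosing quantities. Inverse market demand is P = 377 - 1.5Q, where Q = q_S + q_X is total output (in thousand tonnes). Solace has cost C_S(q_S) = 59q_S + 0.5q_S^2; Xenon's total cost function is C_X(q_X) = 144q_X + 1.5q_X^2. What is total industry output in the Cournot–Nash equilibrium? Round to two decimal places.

Solace's profit: π_S = (377 - 1.5Q)q_S - (59q_S + (1/2)q_S²). Setting ∂π_S/∂q_S = 0: 318 - 4q_S - (3/2)(q_X) = 0.
Xenon's first-order condition: 233 - 6q_X - (3/2)(q_S) = 0.
So q_S = (318 - (3/2)q_X)/4 and q_X = (233 - (3/2)q_S)/6.
Solving the pair: q_S = 71.6552, q_X = 1820/87.
Total output Q = 71.6552 + 1820/87 = 92.5747.

92.57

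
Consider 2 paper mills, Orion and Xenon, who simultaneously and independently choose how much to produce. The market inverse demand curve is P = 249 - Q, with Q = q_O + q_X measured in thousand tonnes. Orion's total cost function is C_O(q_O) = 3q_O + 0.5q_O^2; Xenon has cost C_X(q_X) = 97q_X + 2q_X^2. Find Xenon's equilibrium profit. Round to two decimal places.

457.79

Orion's profit: π_O = (249 - Q)q_O - (3q_O + (1/2)q_O²). Setting ∂π_O/∂q_O = 0: 246 - 3q_O - (q_X) = 0.
Xenon's first-order condition: 152 - 6q_X - (q_O) = 0.
Rearranging gives the reaction functions q_O = (246 - q_X)/3 and q_X = (152 - q_O)/6.
Substituting one into the other gives q_O = 1324/17 and q_X = 210/17.
Price P = 249 - 1534/17 = 158.7647.
Xenon's profit: 158.7647·(210/17) - 97·(210/17) - 2(210/17)² = 457.7855.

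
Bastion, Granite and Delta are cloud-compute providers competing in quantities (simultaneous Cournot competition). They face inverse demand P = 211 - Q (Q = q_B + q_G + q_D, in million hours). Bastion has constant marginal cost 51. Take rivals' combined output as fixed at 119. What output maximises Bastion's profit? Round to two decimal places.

With rivals' combined output fixed at 119, Bastion's profit is π_B = (211 - 119 - q_B)q_B - (51q_B) = (92 - q_B)q_B - (51q_B).
∂π_B/∂q_B = 41 - 2q_B = 0, so q_B = 41/2.

20.50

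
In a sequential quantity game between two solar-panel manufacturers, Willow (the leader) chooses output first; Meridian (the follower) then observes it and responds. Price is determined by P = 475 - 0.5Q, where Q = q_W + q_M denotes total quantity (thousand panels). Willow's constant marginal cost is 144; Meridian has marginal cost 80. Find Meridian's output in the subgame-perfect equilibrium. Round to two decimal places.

261.50

The follower Meridian best-responds to any q_W: π_M = (475 - 0.5Q)q_M - 80q_M.
Follower FOC: 395 - (1/2)q_W - q_M = 0, so q_M(q_W) = (395 - (1/2)q_W).
The leader anticipates this reaction. Substituting into P = 475 - 0.5Q gives P = 555/2 - (1/4)q_W, so π_W = (555/2 - (1/4)q_W)q_W - 144q_W.
Leader FOC: 267/2 - (1/2)q_W = 0, so q_W = 267.
Then q_M = (395 - (1/2)·267) = 523/2.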